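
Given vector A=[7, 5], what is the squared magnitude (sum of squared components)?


|A|^2 = sum of squared components
A[0]^2 = 7^2 = 49
A[1]^2 = 5^2 = 25
Sum = 49 + 25 = 74

74


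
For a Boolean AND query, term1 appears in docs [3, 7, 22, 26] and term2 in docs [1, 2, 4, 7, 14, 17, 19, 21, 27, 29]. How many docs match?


Boolean AND: find intersection of posting lists
term1 docs: [3, 7, 22, 26]
term2 docs: [1, 2, 4, 7, 14, 17, 19, 21, 27, 29]
Intersection: [7]
|intersection| = 1

1


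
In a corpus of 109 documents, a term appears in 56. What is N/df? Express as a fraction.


IDF ratio = N / df
= 109 / 56
= 109/56

109/56


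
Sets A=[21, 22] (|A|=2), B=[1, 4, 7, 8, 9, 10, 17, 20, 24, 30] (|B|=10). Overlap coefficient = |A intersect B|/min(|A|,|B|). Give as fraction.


A intersect B = []
|A intersect B| = 0
min(|A|, |B|) = min(2, 10) = 2
Overlap = 0 / 2 = 0

0


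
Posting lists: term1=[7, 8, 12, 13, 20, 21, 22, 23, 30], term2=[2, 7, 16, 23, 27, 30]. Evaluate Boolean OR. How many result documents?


Boolean OR: find union of posting lists
term1 docs: [7, 8, 12, 13, 20, 21, 22, 23, 30]
term2 docs: [2, 7, 16, 23, 27, 30]
Union: [2, 7, 8, 12, 13, 16, 20, 21, 22, 23, 27, 30]
|union| = 12

12


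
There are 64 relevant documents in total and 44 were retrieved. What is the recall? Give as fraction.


Recall = retrieved_relevant / total_relevant
= 44 / 64
= 44 / (44 + 20)
= 11/16

11/16


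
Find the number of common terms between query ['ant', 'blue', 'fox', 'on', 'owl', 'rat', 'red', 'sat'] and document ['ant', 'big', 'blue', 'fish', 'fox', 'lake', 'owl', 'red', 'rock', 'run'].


Query terms: ['ant', 'blue', 'fox', 'on', 'owl', 'rat', 'red', 'sat']
Document terms: ['ant', 'big', 'blue', 'fish', 'fox', 'lake', 'owl', 'red', 'rock', 'run']
Common terms: ['ant', 'blue', 'fox', 'owl', 'red']
Overlap count = 5

5


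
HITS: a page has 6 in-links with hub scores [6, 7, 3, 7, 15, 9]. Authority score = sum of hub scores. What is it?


Authority = sum of hub scores of in-linkers
In-link 1: hub score = 6
In-link 2: hub score = 7
In-link 3: hub score = 3
In-link 4: hub score = 7
In-link 5: hub score = 15
In-link 6: hub score = 9
Authority = 6 + 7 + 3 + 7 + 15 + 9 = 47

47


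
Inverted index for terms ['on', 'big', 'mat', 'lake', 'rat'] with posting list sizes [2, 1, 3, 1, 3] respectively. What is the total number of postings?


Summing posting list sizes:
'on': 2 postings
'big': 1 postings
'mat': 3 postings
'lake': 1 postings
'rat': 3 postings
Total = 2 + 1 + 3 + 1 + 3 = 10

10


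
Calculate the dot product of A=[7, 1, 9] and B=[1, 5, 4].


Dot product = sum of element-wise products
A[0]*B[0] = 7*1 = 7
A[1]*B[1] = 1*5 = 5
A[2]*B[2] = 9*4 = 36
Sum = 7 + 5 + 36 = 48

48


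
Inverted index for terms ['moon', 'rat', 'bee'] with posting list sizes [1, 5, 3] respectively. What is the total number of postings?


Summing posting list sizes:
'moon': 1 postings
'rat': 5 postings
'bee': 3 postings
Total = 1 + 5 + 3 = 9

9


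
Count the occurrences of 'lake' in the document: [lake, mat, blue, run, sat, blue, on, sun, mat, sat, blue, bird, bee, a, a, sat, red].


Document has 17 words
Scanning for 'lake':
Found at positions: [0]
Count = 1

1


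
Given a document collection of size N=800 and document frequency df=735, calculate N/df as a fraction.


IDF ratio = N / df
= 800 / 735
= 160/147

160/147


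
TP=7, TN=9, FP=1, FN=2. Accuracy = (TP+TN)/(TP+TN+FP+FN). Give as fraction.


Accuracy = (TP + TN) / (TP + TN + FP + FN)
TP + TN = 7 + 9 = 16
Total = 7 + 9 + 1 + 2 = 19
Accuracy = 16 / 19 = 16/19

16/19


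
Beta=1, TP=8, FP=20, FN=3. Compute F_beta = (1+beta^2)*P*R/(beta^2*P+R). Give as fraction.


P = TP/(TP+FP) = 8/28 = 2/7
R = TP/(TP+FN) = 8/11 = 8/11
beta^2 = 1^2 = 1
(1 + beta^2) = 2
Numerator = (1+beta^2)*P*R = 32/77
Denominator = beta^2*P + R = 2/7 + 8/11 = 78/77
F_beta = 16/39

16/39


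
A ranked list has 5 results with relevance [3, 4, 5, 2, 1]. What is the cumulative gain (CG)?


Cumulative Gain = sum of relevance scores
Position 1: rel=3, running sum=3
Position 2: rel=4, running sum=7
Position 3: rel=5, running sum=12
Position 4: rel=2, running sum=14
Position 5: rel=1, running sum=15
CG = 15

15


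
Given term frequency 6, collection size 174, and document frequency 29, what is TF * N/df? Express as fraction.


TF * (N/df)
= 6 * (174/29)
= 6 * 6
= 36

36


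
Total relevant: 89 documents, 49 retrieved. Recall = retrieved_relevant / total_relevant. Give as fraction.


Recall = retrieved_relevant / total_relevant
= 49 / 89
= 49 / (49 + 40)
= 49/89

49/89


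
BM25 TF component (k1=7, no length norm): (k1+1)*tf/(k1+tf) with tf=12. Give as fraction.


BM25 TF component = (k1+1)*tf / (k1+tf)
k1 = 7, tf = 12
Numerator = (7+1)*12 = 96
Denominator = 7 + 12 = 19
= 96/19 = 96/19

96/19


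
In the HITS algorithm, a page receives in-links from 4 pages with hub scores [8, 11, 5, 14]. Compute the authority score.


Authority = sum of hub scores of in-linkers
In-link 1: hub score = 8
In-link 2: hub score = 11
In-link 3: hub score = 5
In-link 4: hub score = 14
Authority = 8 + 11 + 5 + 14 = 38

38


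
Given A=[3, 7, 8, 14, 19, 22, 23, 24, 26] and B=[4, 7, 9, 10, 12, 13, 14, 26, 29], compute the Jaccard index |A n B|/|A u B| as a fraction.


A intersect B = [7, 14, 26]
|A intersect B| = 3
A union B = [3, 4, 7, 8, 9, 10, 12, 13, 14, 19, 22, 23, 24, 26, 29]
|A union B| = 15
Jaccard = 3/15 = 1/5

1/5


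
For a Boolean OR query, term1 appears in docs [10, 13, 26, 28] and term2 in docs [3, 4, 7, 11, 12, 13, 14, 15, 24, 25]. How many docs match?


Boolean OR: find union of posting lists
term1 docs: [10, 13, 26, 28]
term2 docs: [3, 4, 7, 11, 12, 13, 14, 15, 24, 25]
Union: [3, 4, 7, 10, 11, 12, 13, 14, 15, 24, 25, 26, 28]
|union| = 13

13


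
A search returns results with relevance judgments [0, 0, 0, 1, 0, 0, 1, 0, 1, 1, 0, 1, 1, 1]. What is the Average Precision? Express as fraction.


Computing P@k for each relevant position:
Position 1: not relevant
Position 2: not relevant
Position 3: not relevant
Position 4: relevant, P@4 = 1/4 = 1/4
Position 5: not relevant
Position 6: not relevant
Position 7: relevant, P@7 = 2/7 = 2/7
Position 8: not relevant
Position 9: relevant, P@9 = 3/9 = 1/3
Position 10: relevant, P@10 = 4/10 = 2/5
Position 11: not relevant
Position 12: relevant, P@12 = 5/12 = 5/12
Position 13: relevant, P@13 = 6/13 = 6/13
Position 14: relevant, P@14 = 7/14 = 1/2
Sum of P@k = 1/4 + 2/7 + 1/3 + 2/5 + 5/12 + 6/13 + 1/2 = 2409/910
AP = 2409/910 / 7 = 2409/6370

2409/6370


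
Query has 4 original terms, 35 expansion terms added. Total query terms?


Original terms: 4
Expansion terms: 35
Total = 4 + 35 = 39

39


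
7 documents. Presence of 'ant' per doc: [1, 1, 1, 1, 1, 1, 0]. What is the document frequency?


Checking each document for 'ant':
Doc 1: present
Doc 2: present
Doc 3: present
Doc 4: present
Doc 5: present
Doc 6: present
Doc 7: absent
df = sum of presences = 1 + 1 + 1 + 1 + 1 + 1 + 0 = 6

6


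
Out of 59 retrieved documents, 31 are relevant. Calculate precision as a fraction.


Precision = relevant_retrieved / total_retrieved
= 31 / 59
= 31 / (31 + 28)
= 31/59

31/59


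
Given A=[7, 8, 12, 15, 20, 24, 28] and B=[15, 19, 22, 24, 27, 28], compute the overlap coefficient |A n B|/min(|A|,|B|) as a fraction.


A intersect B = [15, 24, 28]
|A intersect B| = 3
min(|A|, |B|) = min(7, 6) = 6
Overlap = 3 / 6 = 1/2

1/2


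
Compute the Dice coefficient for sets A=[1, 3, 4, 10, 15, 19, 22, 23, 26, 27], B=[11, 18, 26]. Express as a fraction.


A intersect B = [26]
|A intersect B| = 1
|A| = 10, |B| = 3
Dice = 2*1 / (10+3)
= 2 / 13 = 2/13

2/13


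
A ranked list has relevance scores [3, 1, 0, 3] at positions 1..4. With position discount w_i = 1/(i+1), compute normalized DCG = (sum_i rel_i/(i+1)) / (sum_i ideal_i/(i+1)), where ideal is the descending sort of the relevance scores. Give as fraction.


Position discount weights w_i = 1/(i+1) for i=1..4:
Weights = [1/2, 1/3, 1/4, 1/5]
Actual relevance: [3, 1, 0, 3]
DCG = 3/2 + 1/3 + 0/4 + 3/5 = 73/30
Ideal relevance (sorted desc): [3, 3, 1, 0]
Ideal DCG = 3/2 + 3/3 + 1/4 + 0/5 = 11/4
nDCG = DCG / ideal_DCG = 73/30 / 11/4 = 146/165

146/165


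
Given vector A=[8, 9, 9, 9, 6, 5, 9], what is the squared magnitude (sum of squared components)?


|A|^2 = sum of squared components
A[0]^2 = 8^2 = 64
A[1]^2 = 9^2 = 81
A[2]^2 = 9^2 = 81
A[3]^2 = 9^2 = 81
A[4]^2 = 6^2 = 36
A[5]^2 = 5^2 = 25
A[6]^2 = 9^2 = 81
Sum = 64 + 81 + 81 + 81 + 36 + 25 + 81 = 449

449


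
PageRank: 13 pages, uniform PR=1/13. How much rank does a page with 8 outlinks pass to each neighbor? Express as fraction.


Initial PR = 1/13 = 1/13
Outlinks = 8
Contribution per link = PR / outlinks
= 1/13 / 8
= 1/104

1/104


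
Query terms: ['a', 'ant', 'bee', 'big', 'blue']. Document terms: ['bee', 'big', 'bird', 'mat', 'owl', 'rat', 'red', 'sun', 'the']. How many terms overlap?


Query terms: ['a', 'ant', 'bee', 'big', 'blue']
Document terms: ['bee', 'big', 'bird', 'mat', 'owl', 'rat', 'red', 'sun', 'the']
Common terms: ['bee', 'big']
Overlap count = 2

2


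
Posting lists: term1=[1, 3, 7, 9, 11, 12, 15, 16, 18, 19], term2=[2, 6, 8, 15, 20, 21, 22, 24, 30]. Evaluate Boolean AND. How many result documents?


Boolean AND: find intersection of posting lists
term1 docs: [1, 3, 7, 9, 11, 12, 15, 16, 18, 19]
term2 docs: [2, 6, 8, 15, 20, 21, 22, 24, 30]
Intersection: [15]
|intersection| = 1

1


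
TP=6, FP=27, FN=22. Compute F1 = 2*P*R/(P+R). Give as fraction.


F1 = 2 * P * R / (P + R)
P = TP/(TP+FP) = 6/33 = 2/11
R = TP/(TP+FN) = 6/28 = 3/14
2 * P * R = 2 * 2/11 * 3/14 = 6/77
P + R = 2/11 + 3/14 = 61/154
F1 = 6/77 / 61/154 = 12/61

12/61


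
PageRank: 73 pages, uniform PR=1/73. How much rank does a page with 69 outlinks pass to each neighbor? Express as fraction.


Initial PR = 1/73 = 1/73
Outlinks = 69
Contribution per link = PR / outlinks
= 1/73 / 69
= 1/5037

1/5037


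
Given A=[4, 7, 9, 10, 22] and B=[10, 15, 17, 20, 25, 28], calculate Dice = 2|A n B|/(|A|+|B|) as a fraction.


A intersect B = [10]
|A intersect B| = 1
|A| = 5, |B| = 6
Dice = 2*1 / (5+6)
= 2 / 11 = 2/11

2/11


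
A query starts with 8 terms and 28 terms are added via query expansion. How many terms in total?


Original terms: 8
Expansion terms: 28
Total = 8 + 28 = 36

36


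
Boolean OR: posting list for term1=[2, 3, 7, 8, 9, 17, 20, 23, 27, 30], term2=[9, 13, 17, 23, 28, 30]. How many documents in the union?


Boolean OR: find union of posting lists
term1 docs: [2, 3, 7, 8, 9, 17, 20, 23, 27, 30]
term2 docs: [9, 13, 17, 23, 28, 30]
Union: [2, 3, 7, 8, 9, 13, 17, 20, 23, 27, 28, 30]
|union| = 12

12


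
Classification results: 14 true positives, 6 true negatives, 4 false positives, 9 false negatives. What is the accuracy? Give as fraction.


Accuracy = (TP + TN) / (TP + TN + FP + FN)
TP + TN = 14 + 6 = 20
Total = 14 + 6 + 4 + 9 = 33
Accuracy = 20 / 33 = 20/33

20/33


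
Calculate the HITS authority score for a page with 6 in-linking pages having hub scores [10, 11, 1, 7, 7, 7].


Authority = sum of hub scores of in-linkers
In-link 1: hub score = 10
In-link 2: hub score = 11
In-link 3: hub score = 1
In-link 4: hub score = 7
In-link 5: hub score = 7
In-link 6: hub score = 7
Authority = 10 + 11 + 1 + 7 + 7 + 7 = 43

43


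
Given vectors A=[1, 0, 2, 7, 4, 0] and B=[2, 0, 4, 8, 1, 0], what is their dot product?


Dot product = sum of element-wise products
A[0]*B[0] = 1*2 = 2
A[1]*B[1] = 0*0 = 0
A[2]*B[2] = 2*4 = 8
A[3]*B[3] = 7*8 = 56
A[4]*B[4] = 4*1 = 4
A[5]*B[5] = 0*0 = 0
Sum = 2 + 0 + 8 + 56 + 4 + 0 = 70

70


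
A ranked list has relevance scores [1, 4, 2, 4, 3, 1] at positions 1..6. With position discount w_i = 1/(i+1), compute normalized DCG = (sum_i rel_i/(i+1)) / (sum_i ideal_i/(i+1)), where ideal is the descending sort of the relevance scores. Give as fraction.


Position discount weights w_i = 1/(i+1) for i=1..6:
Weights = [1/2, 1/3, 1/4, 1/5, 1/6, 1/7]
Actual relevance: [1, 4, 2, 4, 3, 1]
DCG = 1/2 + 4/3 + 2/4 + 4/5 + 3/6 + 1/7 = 793/210
Ideal relevance (sorted desc): [4, 4, 3, 2, 1, 1]
Ideal DCG = 4/2 + 4/3 + 3/4 + 2/5 + 1/6 + 1/7 = 671/140
nDCG = DCG / ideal_DCG = 793/210 / 671/140 = 26/33

26/33


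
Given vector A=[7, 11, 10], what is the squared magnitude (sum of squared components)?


|A|^2 = sum of squared components
A[0]^2 = 7^2 = 49
A[1]^2 = 11^2 = 121
A[2]^2 = 10^2 = 100
Sum = 49 + 121 + 100 = 270

270


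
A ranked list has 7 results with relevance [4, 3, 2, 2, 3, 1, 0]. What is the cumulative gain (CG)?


Cumulative Gain = sum of relevance scores
Position 1: rel=4, running sum=4
Position 2: rel=3, running sum=7
Position 3: rel=2, running sum=9
Position 4: rel=2, running sum=11
Position 5: rel=3, running sum=14
Position 6: rel=1, running sum=15
Position 7: rel=0, running sum=15
CG = 15

15


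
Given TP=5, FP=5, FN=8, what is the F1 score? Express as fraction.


F1 = 2 * P * R / (P + R)
P = TP/(TP+FP) = 5/10 = 1/2
R = TP/(TP+FN) = 5/13 = 5/13
2 * P * R = 2 * 1/2 * 5/13 = 5/13
P + R = 1/2 + 5/13 = 23/26
F1 = 5/13 / 23/26 = 10/23

10/23


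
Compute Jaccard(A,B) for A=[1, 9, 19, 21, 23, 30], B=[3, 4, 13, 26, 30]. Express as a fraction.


A intersect B = [30]
|A intersect B| = 1
A union B = [1, 3, 4, 9, 13, 19, 21, 23, 26, 30]
|A union B| = 10
Jaccard = 1/10 = 1/10

1/10


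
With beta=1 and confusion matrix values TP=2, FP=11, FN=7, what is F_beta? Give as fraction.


P = TP/(TP+FP) = 2/13 = 2/13
R = TP/(TP+FN) = 2/9 = 2/9
beta^2 = 1^2 = 1
(1 + beta^2) = 2
Numerator = (1+beta^2)*P*R = 8/117
Denominator = beta^2*P + R = 2/13 + 2/9 = 44/117
F_beta = 2/11

2/11


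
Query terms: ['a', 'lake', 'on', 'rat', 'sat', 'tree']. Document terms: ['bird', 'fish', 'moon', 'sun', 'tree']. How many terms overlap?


Query terms: ['a', 'lake', 'on', 'rat', 'sat', 'tree']
Document terms: ['bird', 'fish', 'moon', 'sun', 'tree']
Common terms: ['tree']
Overlap count = 1

1


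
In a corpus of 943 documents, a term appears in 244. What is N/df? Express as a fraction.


IDF ratio = N / df
= 943 / 244
= 943/244

943/244


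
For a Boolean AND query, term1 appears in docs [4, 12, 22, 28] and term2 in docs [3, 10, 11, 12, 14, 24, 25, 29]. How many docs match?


Boolean AND: find intersection of posting lists
term1 docs: [4, 12, 22, 28]
term2 docs: [3, 10, 11, 12, 14, 24, 25, 29]
Intersection: [12]
|intersection| = 1

1


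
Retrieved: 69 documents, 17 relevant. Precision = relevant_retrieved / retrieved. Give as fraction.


Precision = relevant_retrieved / total_retrieved
= 17 / 69
= 17 / (17 + 52)
= 17/69

17/69


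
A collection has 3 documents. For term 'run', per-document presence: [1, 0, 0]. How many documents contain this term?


Checking each document for 'run':
Doc 1: present
Doc 2: absent
Doc 3: absent
df = sum of presences = 1 + 0 + 0 = 1

1


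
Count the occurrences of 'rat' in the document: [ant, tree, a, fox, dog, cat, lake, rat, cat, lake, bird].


Document has 11 words
Scanning for 'rat':
Found at positions: [7]
Count = 1

1


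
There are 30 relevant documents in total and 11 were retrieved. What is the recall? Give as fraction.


Recall = retrieved_relevant / total_relevant
= 11 / 30
= 11 / (11 + 19)
= 11/30

11/30


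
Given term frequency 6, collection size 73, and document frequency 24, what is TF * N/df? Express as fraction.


TF * (N/df)
= 6 * (73/24)
= 6 * 73/24
= 73/4

73/4


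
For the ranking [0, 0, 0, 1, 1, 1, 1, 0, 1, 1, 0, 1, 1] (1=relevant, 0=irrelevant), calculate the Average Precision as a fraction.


Computing P@k for each relevant position:
Position 1: not relevant
Position 2: not relevant
Position 3: not relevant
Position 4: relevant, P@4 = 1/4 = 1/4
Position 5: relevant, P@5 = 2/5 = 2/5
Position 6: relevant, P@6 = 3/6 = 1/2
Position 7: relevant, P@7 = 4/7 = 4/7
Position 8: not relevant
Position 9: relevant, P@9 = 5/9 = 5/9
Position 10: relevant, P@10 = 6/10 = 3/5
Position 11: not relevant
Position 12: relevant, P@12 = 7/12 = 7/12
Position 13: relevant, P@13 = 8/13 = 8/13
Sum of P@k = 1/4 + 2/5 + 1/2 + 4/7 + 5/9 + 3/5 + 7/12 + 8/13 = 3338/819
AP = 3338/819 / 8 = 1669/3276

1669/3276


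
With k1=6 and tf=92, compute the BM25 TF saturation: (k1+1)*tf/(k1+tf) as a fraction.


BM25 TF component = (k1+1)*tf / (k1+tf)
k1 = 6, tf = 92
Numerator = (6+1)*92 = 644
Denominator = 6 + 92 = 98
= 644/98 = 46/7

46/7


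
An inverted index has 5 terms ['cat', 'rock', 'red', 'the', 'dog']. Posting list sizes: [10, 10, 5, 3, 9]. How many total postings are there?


Summing posting list sizes:
'cat': 10 postings
'rock': 10 postings
'red': 5 postings
'the': 3 postings
'dog': 9 postings
Total = 10 + 10 + 5 + 3 + 9 = 37

37


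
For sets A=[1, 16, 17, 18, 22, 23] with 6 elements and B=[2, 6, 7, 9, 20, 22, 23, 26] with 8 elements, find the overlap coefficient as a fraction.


A intersect B = [22, 23]
|A intersect B| = 2
min(|A|, |B|) = min(6, 8) = 6
Overlap = 2 / 6 = 1/3

1/3


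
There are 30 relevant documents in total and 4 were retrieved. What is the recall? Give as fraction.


Recall = retrieved_relevant / total_relevant
= 4 / 30
= 4 / (4 + 26)
= 2/15

2/15


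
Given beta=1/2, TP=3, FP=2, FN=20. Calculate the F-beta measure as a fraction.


P = TP/(TP+FP) = 3/5 = 3/5
R = TP/(TP+FN) = 3/23 = 3/23
beta^2 = 1/2^2 = 1/4
(1 + beta^2) = 5/4
Numerator = (1+beta^2)*P*R = 9/92
Denominator = beta^2*P + R = 3/20 + 3/23 = 129/460
F_beta = 15/43

15/43


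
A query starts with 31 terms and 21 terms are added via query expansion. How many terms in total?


Original terms: 31
Expansion terms: 21
Total = 31 + 21 = 52

52


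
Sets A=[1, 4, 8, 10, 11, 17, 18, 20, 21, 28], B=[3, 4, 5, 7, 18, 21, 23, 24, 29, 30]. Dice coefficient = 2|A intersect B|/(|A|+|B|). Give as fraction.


A intersect B = [4, 18, 21]
|A intersect B| = 3
|A| = 10, |B| = 10
Dice = 2*3 / (10+10)
= 6 / 20 = 3/10

3/10


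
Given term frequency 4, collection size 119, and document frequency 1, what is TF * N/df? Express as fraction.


TF * (N/df)
= 4 * (119/1)
= 4 * 119
= 476

476


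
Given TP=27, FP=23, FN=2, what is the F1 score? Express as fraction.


F1 = 2 * P * R / (P + R)
P = TP/(TP+FP) = 27/50 = 27/50
R = TP/(TP+FN) = 27/29 = 27/29
2 * P * R = 2 * 27/50 * 27/29 = 729/725
P + R = 27/50 + 27/29 = 2133/1450
F1 = 729/725 / 2133/1450 = 54/79

54/79


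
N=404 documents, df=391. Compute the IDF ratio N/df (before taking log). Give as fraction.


IDF ratio = N / df
= 404 / 391
= 404/391

404/391


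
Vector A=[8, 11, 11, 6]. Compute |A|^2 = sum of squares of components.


|A|^2 = sum of squared components
A[0]^2 = 8^2 = 64
A[1]^2 = 11^2 = 121
A[2]^2 = 11^2 = 121
A[3]^2 = 6^2 = 36
Sum = 64 + 121 + 121 + 36 = 342

342


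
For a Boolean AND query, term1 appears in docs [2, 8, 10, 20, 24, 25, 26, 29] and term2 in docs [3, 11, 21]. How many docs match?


Boolean AND: find intersection of posting lists
term1 docs: [2, 8, 10, 20, 24, 25, 26, 29]
term2 docs: [3, 11, 21]
Intersection: []
|intersection| = 0

0


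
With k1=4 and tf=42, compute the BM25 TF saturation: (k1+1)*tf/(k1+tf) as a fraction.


BM25 TF component = (k1+1)*tf / (k1+tf)
k1 = 4, tf = 42
Numerator = (4+1)*42 = 210
Denominator = 4 + 42 = 46
= 210/46 = 105/23

105/23


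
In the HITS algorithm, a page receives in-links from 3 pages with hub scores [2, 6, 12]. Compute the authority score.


Authority = sum of hub scores of in-linkers
In-link 1: hub score = 2
In-link 2: hub score = 6
In-link 3: hub score = 12
Authority = 2 + 6 + 12 = 20

20


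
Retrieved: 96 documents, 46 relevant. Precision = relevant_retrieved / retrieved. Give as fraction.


Precision = relevant_retrieved / total_retrieved
= 46 / 96
= 46 / (46 + 50)
= 23/48

23/48


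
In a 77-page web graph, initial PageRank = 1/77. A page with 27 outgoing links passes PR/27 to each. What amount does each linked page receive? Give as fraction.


Initial PR = 1/77 = 1/77
Outlinks = 27
Contribution per link = PR / outlinks
= 1/77 / 27
= 1/2079

1/2079


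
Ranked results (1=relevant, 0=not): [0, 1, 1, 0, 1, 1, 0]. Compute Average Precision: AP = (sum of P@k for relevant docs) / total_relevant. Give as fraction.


Computing P@k for each relevant position:
Position 1: not relevant
Position 2: relevant, P@2 = 1/2 = 1/2
Position 3: relevant, P@3 = 2/3 = 2/3
Position 4: not relevant
Position 5: relevant, P@5 = 3/5 = 3/5
Position 6: relevant, P@6 = 4/6 = 2/3
Position 7: not relevant
Sum of P@k = 1/2 + 2/3 + 3/5 + 2/3 = 73/30
AP = 73/30 / 4 = 73/120

73/120


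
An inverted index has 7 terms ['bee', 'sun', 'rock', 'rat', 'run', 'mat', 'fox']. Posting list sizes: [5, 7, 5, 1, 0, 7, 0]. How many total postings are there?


Summing posting list sizes:
'bee': 5 postings
'sun': 7 postings
'rock': 5 postings
'rat': 1 postings
'run': 0 postings
'mat': 7 postings
'fox': 0 postings
Total = 5 + 7 + 5 + 1 + 0 + 7 + 0 = 25

25


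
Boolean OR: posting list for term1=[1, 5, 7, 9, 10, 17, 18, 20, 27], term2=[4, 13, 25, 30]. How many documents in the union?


Boolean OR: find union of posting lists
term1 docs: [1, 5, 7, 9, 10, 17, 18, 20, 27]
term2 docs: [4, 13, 25, 30]
Union: [1, 4, 5, 7, 9, 10, 13, 17, 18, 20, 25, 27, 30]
|union| = 13

13


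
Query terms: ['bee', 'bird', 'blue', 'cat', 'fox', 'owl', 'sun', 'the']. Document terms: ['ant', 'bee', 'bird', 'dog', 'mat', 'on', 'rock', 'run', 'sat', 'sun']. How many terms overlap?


Query terms: ['bee', 'bird', 'blue', 'cat', 'fox', 'owl', 'sun', 'the']
Document terms: ['ant', 'bee', 'bird', 'dog', 'mat', 'on', 'rock', 'run', 'sat', 'sun']
Common terms: ['bee', 'bird', 'sun']
Overlap count = 3

3


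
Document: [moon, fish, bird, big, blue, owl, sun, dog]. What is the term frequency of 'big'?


Document has 8 words
Scanning for 'big':
Found at positions: [3]
Count = 1

1


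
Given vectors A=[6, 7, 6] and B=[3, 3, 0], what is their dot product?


Dot product = sum of element-wise products
A[0]*B[0] = 6*3 = 18
A[1]*B[1] = 7*3 = 21
A[2]*B[2] = 6*0 = 0
Sum = 18 + 21 + 0 = 39

39


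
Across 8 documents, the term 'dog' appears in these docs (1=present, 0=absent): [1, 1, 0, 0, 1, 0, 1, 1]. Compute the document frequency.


Checking each document for 'dog':
Doc 1: present
Doc 2: present
Doc 3: absent
Doc 4: absent
Doc 5: present
Doc 6: absent
Doc 7: present
Doc 8: present
df = sum of presences = 1 + 1 + 0 + 0 + 1 + 0 + 1 + 1 = 5

5


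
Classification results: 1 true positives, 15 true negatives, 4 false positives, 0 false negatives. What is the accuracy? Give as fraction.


Accuracy = (TP + TN) / (TP + TN + FP + FN)
TP + TN = 1 + 15 = 16
Total = 1 + 15 + 4 + 0 = 20
Accuracy = 16 / 20 = 4/5

4/5


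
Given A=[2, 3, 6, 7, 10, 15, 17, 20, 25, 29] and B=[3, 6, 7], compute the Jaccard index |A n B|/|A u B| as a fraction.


A intersect B = [3, 6, 7]
|A intersect B| = 3
A union B = [2, 3, 6, 7, 10, 15, 17, 20, 25, 29]
|A union B| = 10
Jaccard = 3/10 = 3/10

3/10


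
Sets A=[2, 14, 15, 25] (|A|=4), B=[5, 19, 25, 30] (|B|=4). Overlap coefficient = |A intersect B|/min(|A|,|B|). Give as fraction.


A intersect B = [25]
|A intersect B| = 1
min(|A|, |B|) = min(4, 4) = 4
Overlap = 1 / 4 = 1/4

1/4


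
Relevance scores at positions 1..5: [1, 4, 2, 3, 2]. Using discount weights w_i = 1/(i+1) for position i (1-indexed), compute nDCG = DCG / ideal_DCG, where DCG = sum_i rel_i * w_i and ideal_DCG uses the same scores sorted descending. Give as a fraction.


Position discount weights w_i = 1/(i+1) for i=1..5:
Weights = [1/2, 1/3, 1/4, 1/5, 1/6]
Actual relevance: [1, 4, 2, 3, 2]
DCG = 1/2 + 4/3 + 2/4 + 3/5 + 2/6 = 49/15
Ideal relevance (sorted desc): [4, 3, 2, 2, 1]
Ideal DCG = 4/2 + 3/3 + 2/4 + 2/5 + 1/6 = 61/15
nDCG = DCG / ideal_DCG = 49/15 / 61/15 = 49/61

49/61


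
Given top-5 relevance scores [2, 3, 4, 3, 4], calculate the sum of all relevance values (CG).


Cumulative Gain = sum of relevance scores
Position 1: rel=2, running sum=2
Position 2: rel=3, running sum=5
Position 3: rel=4, running sum=9
Position 4: rel=3, running sum=12
Position 5: rel=4, running sum=16
CG = 16

16


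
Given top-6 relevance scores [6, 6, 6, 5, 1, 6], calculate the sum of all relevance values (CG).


Cumulative Gain = sum of relevance scores
Position 1: rel=6, running sum=6
Position 2: rel=6, running sum=12
Position 3: rel=6, running sum=18
Position 4: rel=5, running sum=23
Position 5: rel=1, running sum=24
Position 6: rel=6, running sum=30
CG = 30

30


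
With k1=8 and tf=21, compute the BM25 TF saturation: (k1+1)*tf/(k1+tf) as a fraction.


BM25 TF component = (k1+1)*tf / (k1+tf)
k1 = 8, tf = 21
Numerator = (8+1)*21 = 189
Denominator = 8 + 21 = 29
= 189/29 = 189/29

189/29


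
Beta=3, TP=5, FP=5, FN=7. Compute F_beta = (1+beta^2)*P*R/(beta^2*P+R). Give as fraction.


P = TP/(TP+FP) = 5/10 = 1/2
R = TP/(TP+FN) = 5/12 = 5/12
beta^2 = 3^2 = 9
(1 + beta^2) = 10
Numerator = (1+beta^2)*P*R = 25/12
Denominator = beta^2*P + R = 9/2 + 5/12 = 59/12
F_beta = 25/59

25/59


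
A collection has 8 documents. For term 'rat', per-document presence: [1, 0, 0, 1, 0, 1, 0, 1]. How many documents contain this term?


Checking each document for 'rat':
Doc 1: present
Doc 2: absent
Doc 3: absent
Doc 4: present
Doc 5: absent
Doc 6: present
Doc 7: absent
Doc 8: present
df = sum of presences = 1 + 0 + 0 + 1 + 0 + 1 + 0 + 1 = 4

4


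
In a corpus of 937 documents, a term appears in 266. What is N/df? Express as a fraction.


IDF ratio = N / df
= 937 / 266
= 937/266

937/266


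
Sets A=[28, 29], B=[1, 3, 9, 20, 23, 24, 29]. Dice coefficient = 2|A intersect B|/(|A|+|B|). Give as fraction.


A intersect B = [29]
|A intersect B| = 1
|A| = 2, |B| = 7
Dice = 2*1 / (2+7)
= 2 / 9 = 2/9

2/9


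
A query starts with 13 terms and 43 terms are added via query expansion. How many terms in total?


Original terms: 13
Expansion terms: 43
Total = 13 + 43 = 56

56


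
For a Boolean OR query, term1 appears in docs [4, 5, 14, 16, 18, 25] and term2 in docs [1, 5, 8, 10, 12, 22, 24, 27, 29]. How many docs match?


Boolean OR: find union of posting lists
term1 docs: [4, 5, 14, 16, 18, 25]
term2 docs: [1, 5, 8, 10, 12, 22, 24, 27, 29]
Union: [1, 4, 5, 8, 10, 12, 14, 16, 18, 22, 24, 25, 27, 29]
|union| = 14

14


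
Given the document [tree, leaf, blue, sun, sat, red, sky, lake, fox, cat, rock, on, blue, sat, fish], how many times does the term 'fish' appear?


Document has 15 words
Scanning for 'fish':
Found at positions: [14]
Count = 1

1


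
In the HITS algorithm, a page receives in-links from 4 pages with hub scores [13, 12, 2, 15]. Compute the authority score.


Authority = sum of hub scores of in-linkers
In-link 1: hub score = 13
In-link 2: hub score = 12
In-link 3: hub score = 2
In-link 4: hub score = 15
Authority = 13 + 12 + 2 + 15 = 42

42


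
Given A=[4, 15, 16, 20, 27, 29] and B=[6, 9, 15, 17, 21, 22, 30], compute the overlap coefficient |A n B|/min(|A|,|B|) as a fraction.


A intersect B = [15]
|A intersect B| = 1
min(|A|, |B|) = min(6, 7) = 6
Overlap = 1 / 6 = 1/6

1/6


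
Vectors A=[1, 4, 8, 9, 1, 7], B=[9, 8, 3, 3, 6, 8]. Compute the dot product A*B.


Dot product = sum of element-wise products
A[0]*B[0] = 1*9 = 9
A[1]*B[1] = 4*8 = 32
A[2]*B[2] = 8*3 = 24
A[3]*B[3] = 9*3 = 27
A[4]*B[4] = 1*6 = 6
A[5]*B[5] = 7*8 = 56
Sum = 9 + 32 + 24 + 27 + 6 + 56 = 154

154


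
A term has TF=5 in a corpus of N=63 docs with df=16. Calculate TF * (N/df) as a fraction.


TF * (N/df)
= 5 * (63/16)
= 5 * 63/16
= 315/16

315/16


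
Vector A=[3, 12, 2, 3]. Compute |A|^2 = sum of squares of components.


|A|^2 = sum of squared components
A[0]^2 = 3^2 = 9
A[1]^2 = 12^2 = 144
A[2]^2 = 2^2 = 4
A[3]^2 = 3^2 = 9
Sum = 9 + 144 + 4 + 9 = 166

166


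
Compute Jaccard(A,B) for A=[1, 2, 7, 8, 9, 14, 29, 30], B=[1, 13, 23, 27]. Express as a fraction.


A intersect B = [1]
|A intersect B| = 1
A union B = [1, 2, 7, 8, 9, 13, 14, 23, 27, 29, 30]
|A union B| = 11
Jaccard = 1/11 = 1/11

1/11


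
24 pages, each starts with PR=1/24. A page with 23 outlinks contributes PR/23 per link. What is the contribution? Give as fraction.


Initial PR = 1/24 = 1/24
Outlinks = 23
Contribution per link = PR / outlinks
= 1/24 / 23
= 1/552

1/552


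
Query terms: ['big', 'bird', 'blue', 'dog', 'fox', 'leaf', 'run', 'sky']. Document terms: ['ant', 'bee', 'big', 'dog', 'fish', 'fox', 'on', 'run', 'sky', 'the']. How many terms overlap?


Query terms: ['big', 'bird', 'blue', 'dog', 'fox', 'leaf', 'run', 'sky']
Document terms: ['ant', 'bee', 'big', 'dog', 'fish', 'fox', 'on', 'run', 'sky', 'the']
Common terms: ['big', 'dog', 'fox', 'run', 'sky']
Overlap count = 5

5


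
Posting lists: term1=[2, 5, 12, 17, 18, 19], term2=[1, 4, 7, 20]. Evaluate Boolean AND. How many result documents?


Boolean AND: find intersection of posting lists
term1 docs: [2, 5, 12, 17, 18, 19]
term2 docs: [1, 4, 7, 20]
Intersection: []
|intersection| = 0

0


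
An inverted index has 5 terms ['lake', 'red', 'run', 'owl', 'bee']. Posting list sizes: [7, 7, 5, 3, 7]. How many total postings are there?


Summing posting list sizes:
'lake': 7 postings
'red': 7 postings
'run': 5 postings
'owl': 3 postings
'bee': 7 postings
Total = 7 + 7 + 5 + 3 + 7 = 29

29


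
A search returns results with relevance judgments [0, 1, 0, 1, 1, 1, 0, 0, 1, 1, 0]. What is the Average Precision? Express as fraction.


Computing P@k for each relevant position:
Position 1: not relevant
Position 2: relevant, P@2 = 1/2 = 1/2
Position 3: not relevant
Position 4: relevant, P@4 = 2/4 = 1/2
Position 5: relevant, P@5 = 3/5 = 3/5
Position 6: relevant, P@6 = 4/6 = 2/3
Position 7: not relevant
Position 8: not relevant
Position 9: relevant, P@9 = 5/9 = 5/9
Position 10: relevant, P@10 = 6/10 = 3/5
Position 11: not relevant
Sum of P@k = 1/2 + 1/2 + 3/5 + 2/3 + 5/9 + 3/5 = 154/45
AP = 154/45 / 6 = 77/135

77/135


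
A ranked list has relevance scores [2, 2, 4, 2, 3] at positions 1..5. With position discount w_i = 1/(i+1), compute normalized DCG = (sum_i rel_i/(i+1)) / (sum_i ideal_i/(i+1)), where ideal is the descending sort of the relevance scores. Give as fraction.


Position discount weights w_i = 1/(i+1) for i=1..5:
Weights = [1/2, 1/3, 1/4, 1/5, 1/6]
Actual relevance: [2, 2, 4, 2, 3]
DCG = 2/2 + 2/3 + 4/4 + 2/5 + 3/6 = 107/30
Ideal relevance (sorted desc): [4, 3, 2, 2, 2]
Ideal DCG = 4/2 + 3/3 + 2/4 + 2/5 + 2/6 = 127/30
nDCG = DCG / ideal_DCG = 107/30 / 127/30 = 107/127

107/127


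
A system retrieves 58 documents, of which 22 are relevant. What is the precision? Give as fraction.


Precision = relevant_retrieved / total_retrieved
= 22 / 58
= 22 / (22 + 36)
= 11/29

11/29


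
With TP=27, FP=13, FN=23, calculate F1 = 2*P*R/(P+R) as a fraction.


F1 = 2 * P * R / (P + R)
P = TP/(TP+FP) = 27/40 = 27/40
R = TP/(TP+FN) = 27/50 = 27/50
2 * P * R = 2 * 27/40 * 27/50 = 729/1000
P + R = 27/40 + 27/50 = 243/200
F1 = 729/1000 / 243/200 = 3/5

3/5


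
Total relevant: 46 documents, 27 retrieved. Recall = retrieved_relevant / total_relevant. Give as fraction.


Recall = retrieved_relevant / total_relevant
= 27 / 46
= 27 / (27 + 19)
= 27/46

27/46


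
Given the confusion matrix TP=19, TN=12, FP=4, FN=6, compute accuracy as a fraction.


Accuracy = (TP + TN) / (TP + TN + FP + FN)
TP + TN = 19 + 12 = 31
Total = 19 + 12 + 4 + 6 = 41
Accuracy = 31 / 41 = 31/41

31/41


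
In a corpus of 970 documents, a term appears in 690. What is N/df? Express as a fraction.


IDF ratio = N / df
= 970 / 690
= 97/69

97/69


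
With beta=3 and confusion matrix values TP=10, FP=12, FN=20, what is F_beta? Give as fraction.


P = TP/(TP+FP) = 10/22 = 5/11
R = TP/(TP+FN) = 10/30 = 1/3
beta^2 = 3^2 = 9
(1 + beta^2) = 10
Numerator = (1+beta^2)*P*R = 50/33
Denominator = beta^2*P + R = 45/11 + 1/3 = 146/33
F_beta = 25/73

25/73


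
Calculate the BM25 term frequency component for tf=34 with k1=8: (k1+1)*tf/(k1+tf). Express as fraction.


BM25 TF component = (k1+1)*tf / (k1+tf)
k1 = 8, tf = 34
Numerator = (8+1)*34 = 306
Denominator = 8 + 34 = 42
= 306/42 = 51/7

51/7


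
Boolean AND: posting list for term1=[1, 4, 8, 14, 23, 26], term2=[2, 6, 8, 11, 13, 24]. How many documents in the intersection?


Boolean AND: find intersection of posting lists
term1 docs: [1, 4, 8, 14, 23, 26]
term2 docs: [2, 6, 8, 11, 13, 24]
Intersection: [8]
|intersection| = 1

1


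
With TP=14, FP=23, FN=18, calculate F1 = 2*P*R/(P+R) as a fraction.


F1 = 2 * P * R / (P + R)
P = TP/(TP+FP) = 14/37 = 14/37
R = TP/(TP+FN) = 14/32 = 7/16
2 * P * R = 2 * 14/37 * 7/16 = 49/148
P + R = 14/37 + 7/16 = 483/592
F1 = 49/148 / 483/592 = 28/69

28/69


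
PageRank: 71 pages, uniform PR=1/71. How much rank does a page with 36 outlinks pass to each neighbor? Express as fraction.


Initial PR = 1/71 = 1/71
Outlinks = 36
Contribution per link = PR / outlinks
= 1/71 / 36
= 1/2556

1/2556


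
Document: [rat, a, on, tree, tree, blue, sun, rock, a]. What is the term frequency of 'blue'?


Document has 9 words
Scanning for 'blue':
Found at positions: [5]
Count = 1

1


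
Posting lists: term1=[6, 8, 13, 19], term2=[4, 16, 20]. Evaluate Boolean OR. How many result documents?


Boolean OR: find union of posting lists
term1 docs: [6, 8, 13, 19]
term2 docs: [4, 16, 20]
Union: [4, 6, 8, 13, 16, 19, 20]
|union| = 7

7


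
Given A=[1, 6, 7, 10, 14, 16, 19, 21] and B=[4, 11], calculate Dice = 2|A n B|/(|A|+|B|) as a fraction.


A intersect B = []
|A intersect B| = 0
|A| = 8, |B| = 2
Dice = 2*0 / (8+2)
= 0 / 10 = 0

0


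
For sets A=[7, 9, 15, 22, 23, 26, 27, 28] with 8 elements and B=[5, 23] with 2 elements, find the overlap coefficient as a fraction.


A intersect B = [23]
|A intersect B| = 1
min(|A|, |B|) = min(8, 2) = 2
Overlap = 1 / 2 = 1/2

1/2


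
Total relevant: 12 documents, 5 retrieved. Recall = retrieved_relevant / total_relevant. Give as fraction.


Recall = retrieved_relevant / total_relevant
= 5 / 12
= 5 / (5 + 7)
= 5/12

5/12


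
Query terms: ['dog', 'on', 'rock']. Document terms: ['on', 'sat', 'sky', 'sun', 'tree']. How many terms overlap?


Query terms: ['dog', 'on', 'rock']
Document terms: ['on', 'sat', 'sky', 'sun', 'tree']
Common terms: ['on']
Overlap count = 1

1


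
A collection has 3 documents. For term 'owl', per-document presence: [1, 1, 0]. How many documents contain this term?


Checking each document for 'owl':
Doc 1: present
Doc 2: present
Doc 3: absent
df = sum of presences = 1 + 1 + 0 = 2

2


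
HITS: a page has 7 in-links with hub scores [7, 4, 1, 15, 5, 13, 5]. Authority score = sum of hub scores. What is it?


Authority = sum of hub scores of in-linkers
In-link 1: hub score = 7
In-link 2: hub score = 4
In-link 3: hub score = 1
In-link 4: hub score = 15
In-link 5: hub score = 5
In-link 6: hub score = 13
In-link 7: hub score = 5
Authority = 7 + 4 + 1 + 15 + 5 + 13 + 5 = 50

50


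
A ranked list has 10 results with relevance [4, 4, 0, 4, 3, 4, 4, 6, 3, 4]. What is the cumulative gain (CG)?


Cumulative Gain = sum of relevance scores
Position 1: rel=4, running sum=4
Position 2: rel=4, running sum=8
Position 3: rel=0, running sum=8
Position 4: rel=4, running sum=12
Position 5: rel=3, running sum=15
Position 6: rel=4, running sum=19
Position 7: rel=4, running sum=23
Position 8: rel=6, running sum=29
Position 9: rel=3, running sum=32
Position 10: rel=4, running sum=36
CG = 36

36


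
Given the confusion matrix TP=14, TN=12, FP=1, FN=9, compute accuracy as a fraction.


Accuracy = (TP + TN) / (TP + TN + FP + FN)
TP + TN = 14 + 12 = 26
Total = 14 + 12 + 1 + 9 = 36
Accuracy = 26 / 36 = 13/18

13/18


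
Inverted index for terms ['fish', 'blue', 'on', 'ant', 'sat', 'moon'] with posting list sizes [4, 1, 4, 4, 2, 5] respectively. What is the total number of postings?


Summing posting list sizes:
'fish': 4 postings
'blue': 1 postings
'on': 4 postings
'ant': 4 postings
'sat': 2 postings
'moon': 5 postings
Total = 4 + 1 + 4 + 4 + 2 + 5 = 20

20


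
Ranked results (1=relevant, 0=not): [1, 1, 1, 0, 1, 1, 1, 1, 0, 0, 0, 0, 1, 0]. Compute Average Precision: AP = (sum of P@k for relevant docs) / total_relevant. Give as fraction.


Computing P@k for each relevant position:
Position 1: relevant, P@1 = 1/1 = 1
Position 2: relevant, P@2 = 2/2 = 1
Position 3: relevant, P@3 = 3/3 = 1
Position 4: not relevant
Position 5: relevant, P@5 = 4/5 = 4/5
Position 6: relevant, P@6 = 5/6 = 5/6
Position 7: relevant, P@7 = 6/7 = 6/7
Position 8: relevant, P@8 = 7/8 = 7/8
Position 9: not relevant
Position 10: not relevant
Position 11: not relevant
Position 12: not relevant
Position 13: relevant, P@13 = 8/13 = 8/13
Position 14: not relevant
Sum of P@k = 1 + 1 + 1 + 4/5 + 5/6 + 6/7 + 7/8 + 8/13 = 76231/10920
AP = 76231/10920 / 8 = 76231/87360

76231/87360


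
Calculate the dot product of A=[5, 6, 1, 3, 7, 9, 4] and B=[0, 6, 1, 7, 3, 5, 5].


Dot product = sum of element-wise products
A[0]*B[0] = 5*0 = 0
A[1]*B[1] = 6*6 = 36
A[2]*B[2] = 1*1 = 1
A[3]*B[3] = 3*7 = 21
A[4]*B[4] = 7*3 = 21
A[5]*B[5] = 9*5 = 45
A[6]*B[6] = 4*5 = 20
Sum = 0 + 36 + 1 + 21 + 21 + 45 + 20 = 144

144


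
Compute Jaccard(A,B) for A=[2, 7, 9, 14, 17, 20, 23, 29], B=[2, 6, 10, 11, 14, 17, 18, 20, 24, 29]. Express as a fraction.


A intersect B = [2, 14, 17, 20, 29]
|A intersect B| = 5
A union B = [2, 6, 7, 9, 10, 11, 14, 17, 18, 20, 23, 24, 29]
|A union B| = 13
Jaccard = 5/13 = 5/13

5/13


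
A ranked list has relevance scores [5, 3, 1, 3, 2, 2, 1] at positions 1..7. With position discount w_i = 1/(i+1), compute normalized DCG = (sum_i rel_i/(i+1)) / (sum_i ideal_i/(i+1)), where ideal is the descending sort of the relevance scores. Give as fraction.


Position discount weights w_i = 1/(i+1) for i=1..7:
Weights = [1/2, 1/3, 1/4, 1/5, 1/6, 1/7, 1/8]
Actual relevance: [5, 3, 1, 3, 2, 2, 1]
DCG = 5/2 + 3/3 + 1/4 + 3/5 + 2/6 + 2/7 + 1/8 = 4279/840
Ideal relevance (sorted desc): [5, 3, 3, 2, 2, 1, 1]
Ideal DCG = 5/2 + 3/3 + 3/4 + 2/5 + 2/6 + 1/7 + 1/8 = 4411/840
nDCG = DCG / ideal_DCG = 4279/840 / 4411/840 = 389/401

389/401


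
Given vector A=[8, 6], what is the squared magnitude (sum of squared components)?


|A|^2 = sum of squared components
A[0]^2 = 8^2 = 64
A[1]^2 = 6^2 = 36
Sum = 64 + 36 = 100

100


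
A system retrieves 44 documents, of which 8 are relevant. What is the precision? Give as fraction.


Precision = relevant_retrieved / total_retrieved
= 8 / 44
= 8 / (8 + 36)
= 2/11

2/11


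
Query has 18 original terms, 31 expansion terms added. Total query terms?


Original terms: 18
Expansion terms: 31
Total = 18 + 31 = 49

49


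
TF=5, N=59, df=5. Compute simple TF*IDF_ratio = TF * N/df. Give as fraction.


TF * (N/df)
= 5 * (59/5)
= 5 * 59/5
= 59

59


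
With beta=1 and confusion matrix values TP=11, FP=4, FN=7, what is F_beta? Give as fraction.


P = TP/(TP+FP) = 11/15 = 11/15
R = TP/(TP+FN) = 11/18 = 11/18
beta^2 = 1^2 = 1
(1 + beta^2) = 2
Numerator = (1+beta^2)*P*R = 121/135
Denominator = beta^2*P + R = 11/15 + 11/18 = 121/90
F_beta = 2/3

2/3


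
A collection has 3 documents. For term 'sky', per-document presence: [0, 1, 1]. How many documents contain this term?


Checking each document for 'sky':
Doc 1: absent
Doc 2: present
Doc 3: present
df = sum of presences = 0 + 1 + 1 = 2

2


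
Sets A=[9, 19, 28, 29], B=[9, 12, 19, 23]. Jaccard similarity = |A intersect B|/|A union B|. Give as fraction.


A intersect B = [9, 19]
|A intersect B| = 2
A union B = [9, 12, 19, 23, 28, 29]
|A union B| = 6
Jaccard = 2/6 = 1/3

1/3


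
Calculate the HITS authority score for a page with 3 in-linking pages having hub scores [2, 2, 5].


Authority = sum of hub scores of in-linkers
In-link 1: hub score = 2
In-link 2: hub score = 2
In-link 3: hub score = 5
Authority = 2 + 2 + 5 = 9

9
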